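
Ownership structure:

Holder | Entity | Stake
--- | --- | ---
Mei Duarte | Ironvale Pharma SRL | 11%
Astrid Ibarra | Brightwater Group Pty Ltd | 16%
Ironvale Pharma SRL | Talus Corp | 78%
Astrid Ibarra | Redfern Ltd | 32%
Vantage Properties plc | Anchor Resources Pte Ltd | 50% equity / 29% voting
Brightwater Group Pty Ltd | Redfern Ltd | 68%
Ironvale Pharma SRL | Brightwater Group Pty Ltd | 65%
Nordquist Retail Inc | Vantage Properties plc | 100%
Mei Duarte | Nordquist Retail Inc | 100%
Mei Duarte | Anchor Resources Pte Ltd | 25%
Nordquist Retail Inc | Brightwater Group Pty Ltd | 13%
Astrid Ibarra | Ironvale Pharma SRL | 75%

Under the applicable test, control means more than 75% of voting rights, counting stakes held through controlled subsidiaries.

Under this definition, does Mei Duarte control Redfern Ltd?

Mei holds 100% of Nordquist, so Mei controls Nordquist.
Nordquist holds 100% of Vantage, so Mei controls Vantage.
Neither Mei nor any entity Mei controls holds any voting interest in Redfern.
So Mei does not control Redfern.

No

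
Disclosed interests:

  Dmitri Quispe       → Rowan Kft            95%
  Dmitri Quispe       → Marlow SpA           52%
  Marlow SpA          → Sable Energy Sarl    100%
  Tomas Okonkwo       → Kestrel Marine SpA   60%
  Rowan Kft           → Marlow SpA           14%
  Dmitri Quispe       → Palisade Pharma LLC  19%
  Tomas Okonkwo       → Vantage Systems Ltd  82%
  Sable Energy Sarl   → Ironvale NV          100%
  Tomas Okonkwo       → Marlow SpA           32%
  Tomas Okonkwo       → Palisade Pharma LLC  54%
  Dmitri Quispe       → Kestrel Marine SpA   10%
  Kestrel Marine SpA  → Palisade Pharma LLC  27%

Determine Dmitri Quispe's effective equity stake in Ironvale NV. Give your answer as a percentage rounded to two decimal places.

Dmitri reaches Ironvale along 2 paths.
Via Marlow → Sable: 52% × 100% × 100% = 52%.
Via Rowan → Marlow → Sable: 95% × 14% × 100% × 100% = 13.3%.
Total: 52% + 13.3% = 65.3%.
Rounded: 65.30%.

65.30%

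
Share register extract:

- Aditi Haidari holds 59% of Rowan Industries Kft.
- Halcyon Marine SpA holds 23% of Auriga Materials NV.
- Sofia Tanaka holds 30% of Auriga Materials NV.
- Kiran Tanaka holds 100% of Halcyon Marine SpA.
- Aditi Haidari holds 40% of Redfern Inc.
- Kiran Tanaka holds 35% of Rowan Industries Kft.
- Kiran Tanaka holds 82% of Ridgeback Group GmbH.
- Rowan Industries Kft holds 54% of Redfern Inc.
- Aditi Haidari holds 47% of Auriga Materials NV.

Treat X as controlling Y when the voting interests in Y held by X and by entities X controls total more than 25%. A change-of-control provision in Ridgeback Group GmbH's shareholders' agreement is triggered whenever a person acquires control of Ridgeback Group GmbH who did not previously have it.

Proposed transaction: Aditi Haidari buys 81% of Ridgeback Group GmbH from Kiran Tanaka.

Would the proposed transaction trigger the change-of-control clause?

The purchase adds only to Aditi's holdings (Kiran's stake shrinks), so Aditi is the only person who could newly come to control Ridgeback.
Aditi holds 59% of Rowan, so Aditi controls Rowan.
Rowan and Aditi together hold 54% + 40% = 94% of Redfern, so Aditi controls Redfern.
Aditi holds 47% of Auriga, so Aditi controls Auriga.
Neither Aditi nor any entity Aditi controls holds any voting interest in Ridgeback.
So before the transaction, Aditi does not control Ridgeback.
After the purchase, Aditi holds 81% of Ridgeback directly, and Kiran's stake falls to 1%.
Aditi holds 81% of Ridgeback, so Aditi controls Ridgeback.
Aditi did not control Ridgeback before and does after, so the clause is triggered.

Yes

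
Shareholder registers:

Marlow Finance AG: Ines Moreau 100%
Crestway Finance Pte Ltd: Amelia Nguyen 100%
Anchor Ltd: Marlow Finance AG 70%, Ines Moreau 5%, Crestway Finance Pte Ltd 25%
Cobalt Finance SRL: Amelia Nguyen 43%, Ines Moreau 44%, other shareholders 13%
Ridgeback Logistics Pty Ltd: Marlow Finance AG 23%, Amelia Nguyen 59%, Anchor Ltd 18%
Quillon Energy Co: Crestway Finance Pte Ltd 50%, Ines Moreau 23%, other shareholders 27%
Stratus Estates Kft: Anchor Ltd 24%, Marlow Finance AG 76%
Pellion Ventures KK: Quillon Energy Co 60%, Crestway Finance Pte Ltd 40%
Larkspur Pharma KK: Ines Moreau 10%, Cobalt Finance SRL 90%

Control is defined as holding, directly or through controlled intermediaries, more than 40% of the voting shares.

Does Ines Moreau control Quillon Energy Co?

No

Ines holds 100% of Marlow, so Ines controls Marlow.
Marlow and Ines together hold 70% + 5% = 75% of Anchor, so Ines controls Anchor.
Ines holds 44% of Cobalt, so Ines controls Cobalt.
Marlow and Anchor together hold 23% + 18% = 41% of Ridgeback, so Ines controls Ridgeback.
Anchor and Marlow together hold 24% + 76% = 100% of Stratus, so Ines controls Stratus.
Ines and Cobalt together hold 10% + 90% = 100% of Larkspur, so Ines controls Larkspur.
In Quillon, Ines's side holds only 23%, not > 40%.
So Ines does not control Quillon.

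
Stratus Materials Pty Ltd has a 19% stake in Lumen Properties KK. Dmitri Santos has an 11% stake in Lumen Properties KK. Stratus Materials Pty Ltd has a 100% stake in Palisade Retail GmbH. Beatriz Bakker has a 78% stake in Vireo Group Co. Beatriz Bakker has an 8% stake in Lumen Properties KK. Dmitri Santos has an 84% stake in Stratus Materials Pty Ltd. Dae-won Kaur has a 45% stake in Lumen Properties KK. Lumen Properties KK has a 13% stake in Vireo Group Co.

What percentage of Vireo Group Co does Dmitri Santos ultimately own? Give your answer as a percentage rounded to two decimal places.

Dmitri reaches Vireo along 2 paths.
Via Stratus → Lumen: 84% × 19% × 13% = 2.0748%.
Via Lumen: 11% × 13% = 1.43%.
Total: 2.0748% + 1.43% = 3.5048%.
Rounded: 3.50%.

3.50%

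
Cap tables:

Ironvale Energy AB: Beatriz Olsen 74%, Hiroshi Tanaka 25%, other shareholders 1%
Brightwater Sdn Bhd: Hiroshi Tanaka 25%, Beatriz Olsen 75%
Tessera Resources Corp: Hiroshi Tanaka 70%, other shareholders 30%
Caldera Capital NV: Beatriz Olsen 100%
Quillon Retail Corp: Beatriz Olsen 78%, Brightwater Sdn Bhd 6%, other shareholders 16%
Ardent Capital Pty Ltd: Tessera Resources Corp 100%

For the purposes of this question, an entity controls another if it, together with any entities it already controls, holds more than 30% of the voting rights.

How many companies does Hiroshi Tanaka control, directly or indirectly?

Hiroshi holds 70% of Tessera, so Hiroshi controls Tessera.
Tessera holds 100% of Ardent, so Hiroshi controls Ardent.
No other company's threshold is met.
Hiroshi controls 2 companies.

2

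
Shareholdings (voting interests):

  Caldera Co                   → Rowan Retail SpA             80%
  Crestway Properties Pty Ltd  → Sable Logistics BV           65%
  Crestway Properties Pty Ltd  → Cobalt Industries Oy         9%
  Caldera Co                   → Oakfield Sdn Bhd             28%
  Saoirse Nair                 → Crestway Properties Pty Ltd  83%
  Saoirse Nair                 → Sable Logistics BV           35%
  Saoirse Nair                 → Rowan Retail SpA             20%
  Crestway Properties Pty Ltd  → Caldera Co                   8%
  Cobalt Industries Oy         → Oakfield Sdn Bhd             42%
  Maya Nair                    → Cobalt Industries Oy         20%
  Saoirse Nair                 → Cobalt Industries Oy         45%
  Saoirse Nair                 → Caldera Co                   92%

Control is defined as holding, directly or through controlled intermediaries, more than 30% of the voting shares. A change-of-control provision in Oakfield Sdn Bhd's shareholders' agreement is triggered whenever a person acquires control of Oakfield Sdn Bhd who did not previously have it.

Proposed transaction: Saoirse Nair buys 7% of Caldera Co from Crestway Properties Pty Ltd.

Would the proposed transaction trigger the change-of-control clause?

The purchase adds only to Saoirse's holdings (Crestway's stake shrinks), so Saoirse is the only person who could newly come to control Oakfield.
Saoirse holds 83% of Crestway, so Saoirse controls Crestway.
Crestway and Saoirse together hold 8% + 92% = 100% of Caldera, so Saoirse controls Caldera.
Saoirse and Crestway together hold 45% + 9% = 54% of Cobalt, so Saoirse controls Cobalt.
Caldera and Cobalt together hold 28% + 42% = 70% of Oakfield, so Saoirse controls Oakfield.
So Saoirse already controls Oakfield before the transaction.
After the purchase, Saoirse's direct stake in Caldera rises to 92% + 7% = 99%, and Crestway's stake falls to 1%.
Saoirse controlled Oakfield already, so this is not a new person acquiring control; every other person's position is unchanged or reduced.
No new person acquires control, so the clause is not triggered.

No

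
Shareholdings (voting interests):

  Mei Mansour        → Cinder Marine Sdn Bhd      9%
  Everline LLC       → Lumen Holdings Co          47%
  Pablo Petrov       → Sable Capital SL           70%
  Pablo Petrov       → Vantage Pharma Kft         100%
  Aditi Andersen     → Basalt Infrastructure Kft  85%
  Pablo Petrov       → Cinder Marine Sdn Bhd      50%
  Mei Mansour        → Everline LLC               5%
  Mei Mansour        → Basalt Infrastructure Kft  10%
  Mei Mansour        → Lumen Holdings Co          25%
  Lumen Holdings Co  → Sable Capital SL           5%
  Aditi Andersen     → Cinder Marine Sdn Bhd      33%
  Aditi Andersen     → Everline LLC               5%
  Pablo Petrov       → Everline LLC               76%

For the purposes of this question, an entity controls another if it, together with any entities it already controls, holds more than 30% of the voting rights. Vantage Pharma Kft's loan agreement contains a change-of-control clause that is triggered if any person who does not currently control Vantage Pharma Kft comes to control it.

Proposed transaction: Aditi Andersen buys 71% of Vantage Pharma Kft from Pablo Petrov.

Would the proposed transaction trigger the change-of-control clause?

The purchase adds only to Aditi's holdings (Pablo's stake shrinks), so Aditi is the only person who could newly come to control Vantage.
Aditi holds 33% of Cinder, so Aditi controls Cinder.
Aditi holds 85% of Basalt, so Aditi controls Basalt.
Neither Aditi nor any entity Aditi controls holds any voting interest in Vantage.
So before the transaction, Aditi does not control Vantage.
After the purchase, Aditi holds 71% of Vantage directly, and Pablo's stake falls to 29%.
Aditi holds 71% of Vantage, so Aditi controls Vantage.
Aditi did not control Vantage before and does after, so the clause is triggered.

Yes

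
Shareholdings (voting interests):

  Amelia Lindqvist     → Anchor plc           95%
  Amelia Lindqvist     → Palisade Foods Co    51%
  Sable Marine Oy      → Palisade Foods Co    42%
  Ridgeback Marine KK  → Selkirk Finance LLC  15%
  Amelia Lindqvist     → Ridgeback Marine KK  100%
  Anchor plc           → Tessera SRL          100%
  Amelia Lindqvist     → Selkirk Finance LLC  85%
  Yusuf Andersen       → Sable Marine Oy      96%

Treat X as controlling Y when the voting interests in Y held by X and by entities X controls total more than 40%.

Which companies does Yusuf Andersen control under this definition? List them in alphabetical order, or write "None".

Yusuf holds 96% of Sable, so Yusuf controls Sable.
Sable holds 42% of Palisade, so Yusuf controls Palisade.
No other company's threshold is met.

Palisade Foods Co, Sable Marine Oy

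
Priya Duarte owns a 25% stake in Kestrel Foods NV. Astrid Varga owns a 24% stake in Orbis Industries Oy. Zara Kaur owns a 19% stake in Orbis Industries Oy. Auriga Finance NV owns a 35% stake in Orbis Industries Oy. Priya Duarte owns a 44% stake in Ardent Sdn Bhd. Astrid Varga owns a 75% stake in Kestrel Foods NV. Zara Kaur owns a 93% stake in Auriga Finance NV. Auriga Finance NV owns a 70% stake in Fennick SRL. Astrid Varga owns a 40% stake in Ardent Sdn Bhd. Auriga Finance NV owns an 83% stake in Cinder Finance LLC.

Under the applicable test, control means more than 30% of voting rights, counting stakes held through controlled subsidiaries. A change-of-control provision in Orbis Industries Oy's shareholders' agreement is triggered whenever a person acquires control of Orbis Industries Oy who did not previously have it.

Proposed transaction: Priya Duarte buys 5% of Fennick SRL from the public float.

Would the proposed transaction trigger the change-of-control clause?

The purchase changes only Priya's holdings, so Priya is the only person who could newly come to control Orbis.
Priya holds 44% of Ardent, so Priya controls Ardent.
Neither Priya nor any entity Priya controls holds any voting interest in Orbis.
So before the transaction, Priya does not control Orbis.
After the purchase, Priya holds 5% of Fennick directly.
Priya's side now holds 5% of Fennick, not > 30%, so Priya still does not control Fennick.
After the transaction, neither Priya nor any entity Priya controls holds a voting interest in Orbis, so Priya still does not control it.
No new person acquires control, so the clause is not triggered.

No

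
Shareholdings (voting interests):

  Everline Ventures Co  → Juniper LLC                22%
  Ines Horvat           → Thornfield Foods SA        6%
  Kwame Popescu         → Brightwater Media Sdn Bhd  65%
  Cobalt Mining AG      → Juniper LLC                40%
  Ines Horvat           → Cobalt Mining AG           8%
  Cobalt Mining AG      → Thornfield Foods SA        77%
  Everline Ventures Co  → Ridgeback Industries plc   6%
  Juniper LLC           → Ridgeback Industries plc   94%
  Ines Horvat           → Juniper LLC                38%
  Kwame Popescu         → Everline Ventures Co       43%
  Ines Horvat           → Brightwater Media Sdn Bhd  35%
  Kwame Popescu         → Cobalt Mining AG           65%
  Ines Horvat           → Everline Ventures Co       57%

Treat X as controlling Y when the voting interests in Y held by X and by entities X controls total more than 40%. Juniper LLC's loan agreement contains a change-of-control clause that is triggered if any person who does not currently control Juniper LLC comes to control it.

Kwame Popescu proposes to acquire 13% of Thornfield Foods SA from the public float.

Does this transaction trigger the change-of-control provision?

No

The purchase changes only Kwame's holdings, so Kwame is the only person who could newly come to control Juniper.
Kwame holds 43% of Everline, so Kwame controls Everline.
Kwame holds 65% of Cobalt, so Kwame controls Cobalt.
Cobalt and Everline together hold 40% + 22% = 62% of Juniper, so Kwame controls Juniper.
So Kwame already controls Juniper before the transaction.
After the purchase, Kwame holds 13% of Thornfield directly.
Kwame controlled Juniper already, so this is not a new person acquiring control; every other person's position is unchanged or reduced.
No new person acquires control, so the clause is not triggered.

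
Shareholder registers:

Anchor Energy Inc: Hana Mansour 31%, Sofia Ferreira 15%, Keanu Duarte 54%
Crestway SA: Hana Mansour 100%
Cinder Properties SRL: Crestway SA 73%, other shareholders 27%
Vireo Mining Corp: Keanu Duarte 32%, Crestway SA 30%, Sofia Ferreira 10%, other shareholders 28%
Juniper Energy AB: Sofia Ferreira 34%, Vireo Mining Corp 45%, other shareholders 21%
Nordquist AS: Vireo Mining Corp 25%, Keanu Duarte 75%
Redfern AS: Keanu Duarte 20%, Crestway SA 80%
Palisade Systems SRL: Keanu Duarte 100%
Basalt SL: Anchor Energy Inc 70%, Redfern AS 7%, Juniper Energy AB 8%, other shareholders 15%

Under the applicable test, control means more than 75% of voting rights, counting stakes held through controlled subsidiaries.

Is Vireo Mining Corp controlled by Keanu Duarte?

No

Keanu holds 100% of Palisade, so Keanu controls Palisade.
In Vireo, Keanu's side holds only 32%, not > 75%.
So Keanu does not control Vireo.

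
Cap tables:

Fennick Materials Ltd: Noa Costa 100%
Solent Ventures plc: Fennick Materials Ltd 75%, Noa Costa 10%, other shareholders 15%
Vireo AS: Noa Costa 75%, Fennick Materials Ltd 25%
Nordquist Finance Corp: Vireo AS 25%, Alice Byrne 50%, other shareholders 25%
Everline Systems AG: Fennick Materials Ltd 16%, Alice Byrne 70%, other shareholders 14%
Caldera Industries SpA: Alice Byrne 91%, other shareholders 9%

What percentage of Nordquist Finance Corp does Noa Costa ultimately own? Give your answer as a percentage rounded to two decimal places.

25.00%

Noa reaches Nordquist along 2 paths.
Via Vireo: 75% × 25% = 18.75%.
Via Fennick → Vireo: 100% × 25% × 25% = 6.25%.
Total: 18.75% + 6.25% = 25%.
Rounded: 25.00%.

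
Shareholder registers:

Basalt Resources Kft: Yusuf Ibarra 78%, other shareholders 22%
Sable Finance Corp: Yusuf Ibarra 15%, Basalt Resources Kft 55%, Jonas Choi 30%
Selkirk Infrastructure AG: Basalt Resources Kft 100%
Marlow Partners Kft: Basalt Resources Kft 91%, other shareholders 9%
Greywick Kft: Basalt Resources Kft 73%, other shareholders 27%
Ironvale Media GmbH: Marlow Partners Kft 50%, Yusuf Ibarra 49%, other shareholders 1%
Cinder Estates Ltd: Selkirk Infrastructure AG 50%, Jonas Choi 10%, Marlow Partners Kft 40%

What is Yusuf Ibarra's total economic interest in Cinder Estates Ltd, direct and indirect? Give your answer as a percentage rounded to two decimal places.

Yusuf reaches Cinder along 2 paths.
Via Basalt → Selkirk: 78% × 100% × 50% = 39%.
Via Basalt → Marlow: 78% × 91% × 40% = 28.392%.
Total: 39% + 28.392% = 67.392%.
Rounded: 67.39%.

67.39%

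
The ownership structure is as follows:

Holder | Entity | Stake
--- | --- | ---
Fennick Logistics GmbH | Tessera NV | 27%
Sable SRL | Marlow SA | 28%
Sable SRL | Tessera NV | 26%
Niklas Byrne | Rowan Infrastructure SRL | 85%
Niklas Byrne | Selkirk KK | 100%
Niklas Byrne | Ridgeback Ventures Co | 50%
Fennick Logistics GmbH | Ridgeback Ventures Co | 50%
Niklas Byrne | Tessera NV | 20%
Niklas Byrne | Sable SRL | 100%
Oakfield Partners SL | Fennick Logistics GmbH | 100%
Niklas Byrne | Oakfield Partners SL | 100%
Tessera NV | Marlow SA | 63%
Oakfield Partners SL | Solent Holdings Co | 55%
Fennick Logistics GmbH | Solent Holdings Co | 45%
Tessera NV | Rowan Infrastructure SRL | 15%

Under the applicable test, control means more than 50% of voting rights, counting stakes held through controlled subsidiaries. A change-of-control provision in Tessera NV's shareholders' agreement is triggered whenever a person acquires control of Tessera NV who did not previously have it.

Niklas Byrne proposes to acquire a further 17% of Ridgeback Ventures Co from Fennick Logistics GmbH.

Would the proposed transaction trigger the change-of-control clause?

The purchase adds only to Niklas's holdings (Fennick's stake shrinks), so Niklas is the only person who could newly come to control Tessera.
Niklas holds 100% of Oakfield, so Niklas controls Oakfield.
Oakfield holds 100% of Fennick, so Niklas controls Fennick.
Niklas holds 100% of Sable, so Niklas controls Sable.
Sable and Fennick and Niklas together hold 26% + 27% + 20% = 73% of Tessera, so Niklas controls Tessera.
So Niklas already controls Tessera before the transaction.
After the purchase, Niklas's direct stake in Ridgeback rises to 50% + 17% = 67%, and Fennick's stake falls to 33%.
Niklas controlled Tessera already, so this is not a new person acquiring control; every other person's position is unchanged or reduced.
No new person acquires control, so the clause is not triggered.

No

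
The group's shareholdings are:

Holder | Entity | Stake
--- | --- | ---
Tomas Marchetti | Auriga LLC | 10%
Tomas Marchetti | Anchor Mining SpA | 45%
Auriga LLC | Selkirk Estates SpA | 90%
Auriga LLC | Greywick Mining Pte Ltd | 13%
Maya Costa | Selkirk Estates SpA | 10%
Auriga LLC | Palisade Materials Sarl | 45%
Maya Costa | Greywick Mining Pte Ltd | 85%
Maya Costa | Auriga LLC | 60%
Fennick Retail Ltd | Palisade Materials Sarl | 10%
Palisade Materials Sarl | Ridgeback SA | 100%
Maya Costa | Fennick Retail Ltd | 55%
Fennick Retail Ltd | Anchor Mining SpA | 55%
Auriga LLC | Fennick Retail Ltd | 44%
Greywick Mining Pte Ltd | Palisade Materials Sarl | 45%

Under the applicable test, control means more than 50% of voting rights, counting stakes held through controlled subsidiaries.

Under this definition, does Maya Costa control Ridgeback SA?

Maya holds 60% of Auriga, so Maya controls Auriga.
Auriga and Maya together hold 44% + 55% = 99% of Fennick, so Maya controls Fennick.
Maya and Auriga together hold 85% + 13% = 98% of Greywick, so Maya controls Greywick.
Greywick and Auriga and Fennick together hold 45% + 45% + 10% = 100% of Palisade, so Maya controls Palisade.
Palisade holds 100% of Ridgeback, so Maya controls Ridgeback.

Yes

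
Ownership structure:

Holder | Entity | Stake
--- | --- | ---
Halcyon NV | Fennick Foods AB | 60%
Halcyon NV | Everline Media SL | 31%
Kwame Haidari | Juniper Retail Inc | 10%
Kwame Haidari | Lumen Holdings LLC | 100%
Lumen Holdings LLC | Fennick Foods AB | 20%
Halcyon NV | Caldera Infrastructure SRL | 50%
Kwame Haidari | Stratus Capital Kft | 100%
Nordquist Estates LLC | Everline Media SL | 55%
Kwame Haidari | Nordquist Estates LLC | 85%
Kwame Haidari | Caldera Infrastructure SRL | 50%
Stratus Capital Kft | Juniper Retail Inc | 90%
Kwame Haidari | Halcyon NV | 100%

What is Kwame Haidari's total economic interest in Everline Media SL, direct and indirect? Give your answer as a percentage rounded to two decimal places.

77.75%

Kwame reaches Everline along 2 paths.
Via Nordquist: 85% × 55% = 46.75%.
Via Halcyon: 100% × 31% = 31%.
Total: 46.75% + 31% = 77.75%.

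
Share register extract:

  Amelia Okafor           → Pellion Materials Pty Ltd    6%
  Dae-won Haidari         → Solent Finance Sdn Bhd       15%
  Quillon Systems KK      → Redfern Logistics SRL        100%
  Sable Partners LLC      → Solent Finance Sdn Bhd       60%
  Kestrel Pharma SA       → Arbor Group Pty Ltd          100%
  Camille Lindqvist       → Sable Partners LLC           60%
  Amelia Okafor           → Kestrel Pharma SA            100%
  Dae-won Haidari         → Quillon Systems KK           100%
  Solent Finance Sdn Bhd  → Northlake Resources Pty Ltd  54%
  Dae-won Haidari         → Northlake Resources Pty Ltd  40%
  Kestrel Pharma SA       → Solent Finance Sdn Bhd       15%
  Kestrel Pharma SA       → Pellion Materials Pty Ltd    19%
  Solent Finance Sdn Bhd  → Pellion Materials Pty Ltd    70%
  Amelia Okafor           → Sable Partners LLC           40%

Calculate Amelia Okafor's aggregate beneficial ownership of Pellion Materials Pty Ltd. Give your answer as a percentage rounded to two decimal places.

Amelia reaches Pellion along 4 paths.
Via Kestrel: 100% × 19% = 19%.
Via Kestrel → Solent: 100% × 15% × 70% = 10.5%.
Via Sable → Solent: 40% × 60% × 70% = 16.8%.
Direct stake: 6% = 6%.
Total: 19% + 10.5% + 16.8% + 6% = 52.3%.
Rounded: 52.30%.

52.30%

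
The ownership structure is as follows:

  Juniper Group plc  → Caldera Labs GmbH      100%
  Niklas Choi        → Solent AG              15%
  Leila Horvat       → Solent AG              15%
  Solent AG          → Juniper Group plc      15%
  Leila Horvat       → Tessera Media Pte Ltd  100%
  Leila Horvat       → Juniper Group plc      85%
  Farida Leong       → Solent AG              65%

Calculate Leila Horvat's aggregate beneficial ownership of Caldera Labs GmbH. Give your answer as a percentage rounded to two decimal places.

87.25%

Leila reaches Caldera along 2 paths.
Via Solent → Juniper: 15% × 15% × 100% = 2.25%.
Via Juniper: 85% × 100% = 85%.
Total: 2.25% + 85% = 87.25%.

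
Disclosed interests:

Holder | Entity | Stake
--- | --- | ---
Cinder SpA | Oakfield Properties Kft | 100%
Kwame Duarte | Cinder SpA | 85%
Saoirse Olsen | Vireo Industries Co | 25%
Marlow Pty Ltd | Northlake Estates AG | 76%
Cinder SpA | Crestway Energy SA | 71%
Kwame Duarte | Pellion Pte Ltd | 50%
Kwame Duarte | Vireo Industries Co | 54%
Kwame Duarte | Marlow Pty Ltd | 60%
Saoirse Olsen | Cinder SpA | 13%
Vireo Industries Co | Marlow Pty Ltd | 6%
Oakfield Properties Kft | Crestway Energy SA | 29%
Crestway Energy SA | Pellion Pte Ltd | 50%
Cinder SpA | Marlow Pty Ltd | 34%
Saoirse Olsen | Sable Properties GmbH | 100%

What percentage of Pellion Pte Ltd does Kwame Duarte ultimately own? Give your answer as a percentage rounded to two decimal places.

92.50%

Kwame reaches Pellion along 3 paths.
Via Cinder → Crestway: 85% × 71% × 50% = 30.175%.
Via Cinder → Oakfield → Crestway: 85% × 100% × 29% × 50% = 12.325%.
Direct stake: 50% = 50%.
Total: 30.175% + 12.325% + 50% = 92.5%.
Rounded: 92.50%.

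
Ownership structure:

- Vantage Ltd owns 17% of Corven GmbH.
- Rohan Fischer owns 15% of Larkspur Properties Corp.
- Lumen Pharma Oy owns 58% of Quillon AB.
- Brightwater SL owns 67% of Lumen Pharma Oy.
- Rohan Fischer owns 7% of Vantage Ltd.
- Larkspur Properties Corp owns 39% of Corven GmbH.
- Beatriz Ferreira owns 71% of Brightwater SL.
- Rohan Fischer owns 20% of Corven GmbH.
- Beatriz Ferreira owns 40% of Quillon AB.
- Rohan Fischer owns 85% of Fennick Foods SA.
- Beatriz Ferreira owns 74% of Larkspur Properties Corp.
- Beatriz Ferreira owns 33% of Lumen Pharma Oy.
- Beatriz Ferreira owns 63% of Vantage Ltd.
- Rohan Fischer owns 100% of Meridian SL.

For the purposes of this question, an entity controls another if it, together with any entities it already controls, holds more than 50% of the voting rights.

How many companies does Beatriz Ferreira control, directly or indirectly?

Beatriz holds 63% of Vantage, so Beatriz controls Vantage.
Beatriz holds 74% of Larkspur, so Beatriz controls Larkspur.
Larkspur and Vantage together hold 39% + 17% = 56% of Corven, so Beatriz controls Corven.
Beatriz holds 71% of Brightwater, so Beatriz controls Brightwater.
Beatriz and Brightwater together hold 33% + 67% = 100% of Lumen, so Beatriz controls Lumen.
Lumen and Beatriz together hold 58% + 40% = 98% of Quillon, so Beatriz controls Quillon.
No other company's threshold is met.
Beatriz controls 6 companies.

6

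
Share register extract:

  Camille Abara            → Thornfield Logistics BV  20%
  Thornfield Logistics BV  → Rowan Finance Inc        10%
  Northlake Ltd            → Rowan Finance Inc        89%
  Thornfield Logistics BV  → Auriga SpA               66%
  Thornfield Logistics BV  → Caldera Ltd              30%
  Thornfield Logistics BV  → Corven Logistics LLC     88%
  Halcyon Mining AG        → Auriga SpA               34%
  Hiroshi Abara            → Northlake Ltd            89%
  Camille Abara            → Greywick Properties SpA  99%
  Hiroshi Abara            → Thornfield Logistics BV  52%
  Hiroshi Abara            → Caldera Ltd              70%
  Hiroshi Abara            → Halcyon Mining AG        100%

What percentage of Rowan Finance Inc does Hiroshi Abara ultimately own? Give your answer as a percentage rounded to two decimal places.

84.41%

Hiroshi reaches Rowan along 2 paths.
Via Thornfield: 52% × 10% = 5.2%.
Via Northlake: 89% × 89% = 79.21%.
Total: 5.2% + 79.21% = 84.41%.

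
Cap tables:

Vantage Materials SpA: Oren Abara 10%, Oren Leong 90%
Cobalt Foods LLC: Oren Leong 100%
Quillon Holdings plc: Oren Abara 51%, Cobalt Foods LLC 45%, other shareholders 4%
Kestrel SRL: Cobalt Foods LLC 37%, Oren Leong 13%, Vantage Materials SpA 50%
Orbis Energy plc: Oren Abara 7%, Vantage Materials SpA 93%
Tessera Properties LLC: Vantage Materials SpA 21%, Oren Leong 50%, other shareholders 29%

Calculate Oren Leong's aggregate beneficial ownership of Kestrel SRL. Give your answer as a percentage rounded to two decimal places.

95.00%

Oren Leong reaches Kestrel along 3 paths.
Via Cobalt: 100% × 37% = 37%.
Direct stake: 13% = 13%.
Via Vantage: 90% × 50% = 45%.
Total: 37% + 13% + 45% = 95%.
Rounded: 95.00%.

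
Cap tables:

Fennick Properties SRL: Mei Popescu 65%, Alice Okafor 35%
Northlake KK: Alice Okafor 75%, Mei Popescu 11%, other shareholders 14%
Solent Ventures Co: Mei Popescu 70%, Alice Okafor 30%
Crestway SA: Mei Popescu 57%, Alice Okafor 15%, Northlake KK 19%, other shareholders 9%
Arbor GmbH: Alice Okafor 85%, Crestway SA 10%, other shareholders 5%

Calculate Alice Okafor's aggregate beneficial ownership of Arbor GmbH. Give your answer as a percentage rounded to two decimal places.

Alice reaches Arbor along 3 paths.
Direct stake: 85% = 85%.
Via Crestway: 15% × 10% = 1.5%.
Via Northlake → Crestway: 75% × 19% × 10% = 1.425%.
Total: 85% + 1.5% + 1.425% = 87.925%.
Rounded: 87.93%.

87.93%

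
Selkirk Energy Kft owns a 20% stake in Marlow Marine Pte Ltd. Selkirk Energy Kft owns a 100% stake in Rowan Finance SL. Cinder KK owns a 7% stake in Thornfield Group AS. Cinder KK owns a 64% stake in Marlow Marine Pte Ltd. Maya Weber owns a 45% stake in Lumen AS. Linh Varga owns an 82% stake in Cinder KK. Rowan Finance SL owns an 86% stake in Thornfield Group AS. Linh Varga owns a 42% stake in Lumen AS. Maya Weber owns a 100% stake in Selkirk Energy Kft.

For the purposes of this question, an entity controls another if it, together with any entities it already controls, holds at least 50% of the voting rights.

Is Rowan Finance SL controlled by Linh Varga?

No

Linh holds 82% of Cinder, so Linh controls Cinder.
Cinder holds 64% of Marlow, so Linh controls Marlow.
Neither Linh nor any entity Linh controls holds any voting interest in Rowan.
So Linh does not control Rowan.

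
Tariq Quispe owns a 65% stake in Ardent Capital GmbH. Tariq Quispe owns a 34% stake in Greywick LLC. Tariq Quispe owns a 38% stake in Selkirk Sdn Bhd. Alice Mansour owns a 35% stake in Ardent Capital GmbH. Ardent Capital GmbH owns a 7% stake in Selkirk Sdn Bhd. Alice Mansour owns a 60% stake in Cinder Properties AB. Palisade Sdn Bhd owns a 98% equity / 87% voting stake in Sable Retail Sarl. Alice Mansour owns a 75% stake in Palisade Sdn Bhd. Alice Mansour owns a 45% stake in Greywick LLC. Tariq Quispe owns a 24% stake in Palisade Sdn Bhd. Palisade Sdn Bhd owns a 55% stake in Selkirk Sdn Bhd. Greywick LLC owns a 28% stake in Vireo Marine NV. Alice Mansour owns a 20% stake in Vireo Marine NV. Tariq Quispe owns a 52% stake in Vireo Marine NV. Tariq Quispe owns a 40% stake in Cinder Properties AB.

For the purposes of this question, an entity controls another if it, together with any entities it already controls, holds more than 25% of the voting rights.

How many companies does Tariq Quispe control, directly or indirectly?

Tariq holds 65% of Ardent, so Tariq controls Ardent.
Tariq and Ardent together hold 38% + 7% = 45% of Selkirk, so Tariq controls Selkirk.
Tariq holds 40% of Cinder, so Tariq controls Cinder.
Tariq holds 34% of Greywick, so Tariq controls Greywick.
Tariq and Greywick together hold 52% + 28% = 80% of Vireo, so Tariq controls Vireo.
No other company's threshold is met.
Tariq controls 5 companies.

5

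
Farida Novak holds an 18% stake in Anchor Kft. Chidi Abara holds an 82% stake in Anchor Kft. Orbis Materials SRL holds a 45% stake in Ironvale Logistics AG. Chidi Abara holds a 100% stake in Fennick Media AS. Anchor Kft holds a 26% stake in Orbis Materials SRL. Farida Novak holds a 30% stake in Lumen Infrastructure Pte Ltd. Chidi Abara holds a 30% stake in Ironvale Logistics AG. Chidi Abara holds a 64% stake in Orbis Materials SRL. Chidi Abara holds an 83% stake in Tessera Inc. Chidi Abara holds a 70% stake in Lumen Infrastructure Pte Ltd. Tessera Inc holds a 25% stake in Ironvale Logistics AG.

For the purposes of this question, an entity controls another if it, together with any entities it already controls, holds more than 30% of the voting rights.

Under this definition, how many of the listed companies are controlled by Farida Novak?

0

Farida's largest direct stake is 30% in Lumen, which does not meet the threshold.
Farida controls 0 companies.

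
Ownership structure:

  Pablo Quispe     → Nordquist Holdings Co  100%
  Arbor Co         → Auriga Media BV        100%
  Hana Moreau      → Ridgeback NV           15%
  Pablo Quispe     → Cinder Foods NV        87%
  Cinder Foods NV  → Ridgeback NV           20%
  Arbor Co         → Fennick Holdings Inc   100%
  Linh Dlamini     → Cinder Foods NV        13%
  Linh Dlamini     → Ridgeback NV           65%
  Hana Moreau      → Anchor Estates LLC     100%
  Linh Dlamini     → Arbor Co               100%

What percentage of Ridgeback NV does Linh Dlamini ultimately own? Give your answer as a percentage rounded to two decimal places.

67.60%

Linh reaches Ridgeback along 2 paths.
Direct stake: 65% = 65%.
Via Cinder: 13% × 20% = 2.6%.
Total: 65% + 2.6% = 67.6%.
Rounded: 67.60%.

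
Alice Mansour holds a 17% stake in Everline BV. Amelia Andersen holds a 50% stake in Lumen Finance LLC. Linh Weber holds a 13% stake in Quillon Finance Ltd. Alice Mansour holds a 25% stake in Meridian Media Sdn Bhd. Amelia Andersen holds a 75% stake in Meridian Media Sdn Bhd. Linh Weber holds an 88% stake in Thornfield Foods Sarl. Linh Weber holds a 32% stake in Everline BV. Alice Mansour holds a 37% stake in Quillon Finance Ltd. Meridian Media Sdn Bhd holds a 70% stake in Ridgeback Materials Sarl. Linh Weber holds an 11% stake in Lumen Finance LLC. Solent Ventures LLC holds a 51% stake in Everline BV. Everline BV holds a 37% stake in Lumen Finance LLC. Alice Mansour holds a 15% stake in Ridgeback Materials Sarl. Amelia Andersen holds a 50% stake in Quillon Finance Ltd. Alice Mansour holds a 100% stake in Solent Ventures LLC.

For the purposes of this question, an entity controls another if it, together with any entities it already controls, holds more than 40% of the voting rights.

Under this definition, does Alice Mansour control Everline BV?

Alice holds 100% of Solent, so Alice controls Solent.
Alice and Solent together hold 17% + 51% = 68% of Everline, so Alice controls Everline.

Yes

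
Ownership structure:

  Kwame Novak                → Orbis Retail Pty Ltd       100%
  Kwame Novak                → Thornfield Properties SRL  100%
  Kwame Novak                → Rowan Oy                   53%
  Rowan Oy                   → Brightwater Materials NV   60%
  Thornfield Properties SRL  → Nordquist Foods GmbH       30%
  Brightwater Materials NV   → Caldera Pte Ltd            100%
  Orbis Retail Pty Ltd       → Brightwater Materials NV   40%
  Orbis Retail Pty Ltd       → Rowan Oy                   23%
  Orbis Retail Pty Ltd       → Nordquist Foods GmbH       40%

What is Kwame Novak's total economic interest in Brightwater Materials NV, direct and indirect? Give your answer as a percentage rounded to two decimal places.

85.60%

Kwame reaches Brightwater along 3 paths.
Via Orbis → Rowan: 100% × 23% × 60% = 13.8%.
Via Rowan: 53% × 60% = 31.8%.
Via Orbis: 100% × 40% = 40%.
Total: 13.8% + 31.8% + 40% = 85.6%.
Rounded: 85.60%.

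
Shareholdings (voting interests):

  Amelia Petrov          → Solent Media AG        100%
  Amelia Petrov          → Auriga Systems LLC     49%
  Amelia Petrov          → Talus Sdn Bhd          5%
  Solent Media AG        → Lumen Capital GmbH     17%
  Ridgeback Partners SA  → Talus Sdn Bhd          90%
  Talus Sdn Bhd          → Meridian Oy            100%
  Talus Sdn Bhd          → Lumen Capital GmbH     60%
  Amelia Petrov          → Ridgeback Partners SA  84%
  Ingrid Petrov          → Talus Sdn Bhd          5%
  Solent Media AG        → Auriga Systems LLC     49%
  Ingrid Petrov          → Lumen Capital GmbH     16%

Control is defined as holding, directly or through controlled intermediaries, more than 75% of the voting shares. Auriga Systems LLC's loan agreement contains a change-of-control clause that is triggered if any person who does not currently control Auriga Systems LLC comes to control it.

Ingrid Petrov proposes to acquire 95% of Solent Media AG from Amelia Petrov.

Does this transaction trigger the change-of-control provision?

The purchase adds only to Ingrid's holdings (Amelia's stake shrinks), so Ingrid is the only person who could newly come to control Auriga.
Ingrid's largest direct stake is 16% in Lumen, which does not meet the threshold, so Ingrid controls no company.
Neither Ingrid nor any entity Ingrid controls holds any voting interest in Auriga.
So before the transaction, Ingrid does not control Auriga.
After the purchase, Ingrid holds 95% of Solent directly, and Amelia's stake falls to 5%.
Ingrid holds 95% of Solent, so Ingrid controls Solent.
After the transaction, Ingrid's side holds 49% of Auriga, not > 75%, so Ingrid still does not control Auriga.
No new person acquires control, so the clause is not triggered.

No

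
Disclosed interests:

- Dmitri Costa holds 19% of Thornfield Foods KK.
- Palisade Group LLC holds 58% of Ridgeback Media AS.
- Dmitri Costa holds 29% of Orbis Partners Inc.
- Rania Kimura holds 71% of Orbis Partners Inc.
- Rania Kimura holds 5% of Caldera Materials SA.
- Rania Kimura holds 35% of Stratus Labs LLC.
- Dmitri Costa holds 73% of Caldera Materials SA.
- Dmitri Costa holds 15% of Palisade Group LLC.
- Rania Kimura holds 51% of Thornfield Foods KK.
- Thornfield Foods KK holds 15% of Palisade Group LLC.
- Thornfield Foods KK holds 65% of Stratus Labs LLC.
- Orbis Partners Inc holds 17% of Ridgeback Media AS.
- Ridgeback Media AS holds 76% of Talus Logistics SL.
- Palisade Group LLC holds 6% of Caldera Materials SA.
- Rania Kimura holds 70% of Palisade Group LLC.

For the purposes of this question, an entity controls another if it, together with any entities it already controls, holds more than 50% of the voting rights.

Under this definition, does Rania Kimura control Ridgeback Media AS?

Yes

Rania holds 51% of Thornfield, so Rania controls Thornfield.
Thornfield and Rania together hold 15% + 70% = 85% of Palisade, so Rania controls Palisade.
Rania holds 71% of Orbis, so Rania controls Orbis.
Palisade and Orbis together hold 58% + 17% = 75% of Ridgeback, so Rania controls Ridgeback.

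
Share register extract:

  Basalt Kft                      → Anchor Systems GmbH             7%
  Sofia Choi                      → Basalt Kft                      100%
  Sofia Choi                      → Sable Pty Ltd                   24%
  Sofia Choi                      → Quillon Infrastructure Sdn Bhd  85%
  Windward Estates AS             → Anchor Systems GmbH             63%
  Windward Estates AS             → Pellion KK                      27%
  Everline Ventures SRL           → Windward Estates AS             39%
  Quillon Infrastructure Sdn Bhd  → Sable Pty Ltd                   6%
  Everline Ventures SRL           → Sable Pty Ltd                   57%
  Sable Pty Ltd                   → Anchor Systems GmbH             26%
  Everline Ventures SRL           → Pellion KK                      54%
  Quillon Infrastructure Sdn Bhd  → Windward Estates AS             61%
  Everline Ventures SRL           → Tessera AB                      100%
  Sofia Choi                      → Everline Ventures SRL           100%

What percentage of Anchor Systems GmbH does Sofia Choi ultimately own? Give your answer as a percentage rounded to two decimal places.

Sofia reaches Anchor along 6 paths.
Via Sable: 24% × 26% = 6.24%.
Via Quillon → Sable: 85% × 6% × 26% = 1.326%.
Via Everline → Sable: 100% × 57% × 26% = 14.82%.
Via Everline → Windward: 100% × 39% × 63% = 24.57%.
Via Quillon → Windward: 85% × 61% × 63% = 32.6655%.
Via Basalt: 100% × 7% = 7%.
Total: 6.24% + 1.326% + 14.82% + 24.57% + 32.6655% + 7% = 86.6215%.
Rounded: 86.62%.

86.62%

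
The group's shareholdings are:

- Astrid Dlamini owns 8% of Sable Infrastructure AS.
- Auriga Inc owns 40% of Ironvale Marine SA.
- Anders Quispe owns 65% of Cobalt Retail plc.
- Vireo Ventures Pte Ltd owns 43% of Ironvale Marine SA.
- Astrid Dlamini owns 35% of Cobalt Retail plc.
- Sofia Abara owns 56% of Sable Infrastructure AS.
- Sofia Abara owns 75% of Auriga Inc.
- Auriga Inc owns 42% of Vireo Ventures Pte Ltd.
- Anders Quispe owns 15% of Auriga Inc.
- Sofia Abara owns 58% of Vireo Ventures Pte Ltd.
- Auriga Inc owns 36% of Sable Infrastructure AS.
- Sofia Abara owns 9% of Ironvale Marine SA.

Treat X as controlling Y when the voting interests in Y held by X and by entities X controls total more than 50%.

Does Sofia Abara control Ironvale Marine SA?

Yes

Sofia holds 75% of Auriga, so Sofia controls Auriga.
Sofia and Auriga together hold 58% + 42% = 100% of Vireo, so Sofia controls Vireo.
Auriga and Vireo and Sofia together hold 40% + 43% + 9% = 92% of Ironvale, so Sofia controls Ironvale.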